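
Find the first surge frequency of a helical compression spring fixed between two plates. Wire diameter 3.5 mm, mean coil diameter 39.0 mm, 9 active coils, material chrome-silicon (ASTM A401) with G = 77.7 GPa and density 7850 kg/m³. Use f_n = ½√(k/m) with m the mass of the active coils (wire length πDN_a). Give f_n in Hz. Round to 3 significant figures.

90.5 Hz

k = Gd⁴/(8D³N_a) = (77.7×10³)(3.5⁴)/(8·39.0³·9) = 2.73 N/mm = 2730 N/m
Wire length L = πDN_a = π·39.0·9 = 1102.7 mm
m = ρ·(πd²/4)·L = 7850 × 9.6211×10⁻⁶ m² × 1.1027 m = 0.083282 kg
f_n = ½√(k/m) = 0.5·√(2730/0.083282) = 0.5·√(32780) = 90.527 Hz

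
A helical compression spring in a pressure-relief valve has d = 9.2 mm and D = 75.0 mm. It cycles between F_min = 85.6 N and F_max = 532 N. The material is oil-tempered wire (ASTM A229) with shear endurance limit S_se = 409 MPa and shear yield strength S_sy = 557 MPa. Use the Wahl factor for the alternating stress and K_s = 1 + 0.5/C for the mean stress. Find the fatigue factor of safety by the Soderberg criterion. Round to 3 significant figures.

3.31

C = D/d = 75.0/9.2 = 8.1522; K_W = (4C−1)/(4C−4)+0.615/C = 1.1803; K_s = 1+0.5/C = 1.0613
F_a = (F_max−F_min)/2 = 223.2 N; F_m = (F_max+F_min)/2 = 308.8 N
τ_a = K_W·8F_aD/(πd³) = 1.1803 × 54.743 = 64.614 MPa
τ_m = K_s·8F_mD/(πd³) = 1.0613 × 75.738 = 80.384 MPa
Soderberg: 1/n_f = τ_a/S_se + τ_m/S_sy = 64.614/409 + 80.384/557 = 0.15798 + 0.14432 = 0.3023
n_f = 1/0.3023 = 3.308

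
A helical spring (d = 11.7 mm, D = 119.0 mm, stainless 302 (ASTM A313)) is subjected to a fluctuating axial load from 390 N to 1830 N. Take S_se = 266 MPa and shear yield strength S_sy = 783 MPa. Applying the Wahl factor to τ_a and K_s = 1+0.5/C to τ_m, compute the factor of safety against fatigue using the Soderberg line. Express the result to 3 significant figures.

1.15

C = D/d = 119.0/11.7 = 10.1709; K_W = (4C−1)/(4C−4)+0.615/C = 1.1422; K_s = 1+0.5/C = 1.0492
F_a = (F_max−F_min)/2 = 720 N; F_m = (F_max+F_min)/2 = 1110 N
τ_a = K_W·8F_aD/(πd³) = 1.1422 × 136.23 = 155.6 MPa
τ_m = K_s·8F_mD/(πd³) = 1.0492 × 210.02 = 220.34 MPa
Soderberg: 1/n_f = τ_a/S_se + τ_m/S_sy = 155.6/266 + 220.34/783 = 0.58498 + 0.28141 = 0.86638
n_f = 1/0.86638 = 1.154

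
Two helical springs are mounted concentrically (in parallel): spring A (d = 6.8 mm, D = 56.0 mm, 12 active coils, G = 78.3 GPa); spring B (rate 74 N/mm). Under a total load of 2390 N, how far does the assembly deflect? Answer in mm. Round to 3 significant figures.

28.5 mm

k_A = Gd⁴/(8D³N_a) = (78.3×10³)(6.8⁴)/(8·56.0³·12) = 9.9303 N/mm
Parallel: k_eq = 9.9303 + 74 = 83.93 N/mm
δ = F/k_eq = 2390/83.93 = 28.476 mm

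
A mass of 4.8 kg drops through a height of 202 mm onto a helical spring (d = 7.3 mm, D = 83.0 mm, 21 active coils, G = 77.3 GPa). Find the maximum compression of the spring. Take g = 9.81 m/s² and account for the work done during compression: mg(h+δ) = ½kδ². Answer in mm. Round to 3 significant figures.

k = Gd⁴/(8D³N_a) = (77.3×10³)(7.3⁴)/(8·83.0³·21) = 2.2852 N/mm
W = mg = 4.8 × 9.81 = 47.088 N
½kδ² − Wδ − Wh = 0 → δ = (W + √(W² + 2kWh))/k
δ = (47.088 + √(2217.3 + 43472.9))/2.2852 = (47.088 + 213.75)/2.2852 = 114.14 mm

114 mm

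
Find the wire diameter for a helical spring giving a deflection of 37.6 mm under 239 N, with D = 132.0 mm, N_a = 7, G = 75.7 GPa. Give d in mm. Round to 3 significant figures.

10.2 mm

Required rate k = F/δ = 239/37.6 = 6.3564 N/mm
d = (8D³N_a·k / G)^(1/4) = (8·132.0³·7·6.3564 / (75.7×10³))^0.25
  = (10815)^0.25 = 10.1978 mm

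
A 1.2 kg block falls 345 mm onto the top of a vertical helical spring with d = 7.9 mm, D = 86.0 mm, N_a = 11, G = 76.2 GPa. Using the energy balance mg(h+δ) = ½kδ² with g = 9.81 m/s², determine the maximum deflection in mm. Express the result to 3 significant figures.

k = Gd⁴/(8D³N_a) = (76.2×10³)(7.9⁴)/(8·86.0³·11) = 5.3026 N/mm
W = mg = 1.2 × 9.81 = 11.772 N
½kδ² − Wδ − Wh = 0 → δ = (W + √(W² + 2kWh))/k
δ = (11.772 + √(138.58 + 43071))/5.3026 = (11.772 + 207.87)/5.3026 = 41.422 mm

41.4 mm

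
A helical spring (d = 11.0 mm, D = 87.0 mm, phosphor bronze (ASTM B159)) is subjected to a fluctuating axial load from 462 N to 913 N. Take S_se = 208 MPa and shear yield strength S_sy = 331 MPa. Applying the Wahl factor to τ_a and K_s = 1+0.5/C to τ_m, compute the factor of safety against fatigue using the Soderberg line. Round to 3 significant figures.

C = D/d = 87.0/11.0 = 7.9091; K_W = (4C−1)/(4C−4)+0.615/C = 1.1863; K_s = 1+0.5/C = 1.0632
F_a = (F_max−F_min)/2 = 225.5 N; F_m = (F_max+F_min)/2 = 687.5 N
τ_a = K_W·8F_aD/(πd³) = 1.1863 × 37.534 = 44.527 MPa
τ_m = K_s·8F_mD/(πd³) = 1.0632 × 114.43 = 121.67 MPa
Soderberg: 1/n_f = τ_a/S_se + τ_m/S_sy = 44.527/208 + 121.67/331 = 0.21407 + 0.36758 = 0.58165
n_f = 1/0.58165 = 1.719

1.72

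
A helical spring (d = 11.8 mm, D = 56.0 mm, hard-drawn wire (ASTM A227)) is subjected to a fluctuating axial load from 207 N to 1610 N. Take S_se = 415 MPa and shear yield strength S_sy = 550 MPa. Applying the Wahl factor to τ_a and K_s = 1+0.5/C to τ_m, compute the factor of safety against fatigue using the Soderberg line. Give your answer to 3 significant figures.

C = D/d = 56.0/11.8 = 4.7458; K_W = (4C−1)/(4C−4)+0.615/C = 1.3298; K_s = 1+0.5/C = 1.1054
F_a = (F_max−F_min)/2 = 701.5 N; F_m = (F_max+F_min)/2 = 908.5 N
τ_a = K_W·8F_aD/(πd³) = 1.3298 × 60.885 = 80.966 MPa
τ_m = K_s·8F_mD/(πd³) = 1.1054 × 78.851 = 87.158 MPa
Soderberg: 1/n_f = τ_a/S_se + τ_m/S_sy = 80.966/415 + 87.158/550 = 0.19510 + 0.15847 = 0.35357
n_f = 1/0.35357 = 2.828

2.83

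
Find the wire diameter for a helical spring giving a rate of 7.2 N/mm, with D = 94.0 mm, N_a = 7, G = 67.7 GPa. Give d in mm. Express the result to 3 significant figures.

8.39 mm

d = (8D³N_a·k / G)^(1/4) = (8·94.0³·7·7.2 / (67.7×10³))^0.25
  = (4946.7)^0.25 = 8.3865 mm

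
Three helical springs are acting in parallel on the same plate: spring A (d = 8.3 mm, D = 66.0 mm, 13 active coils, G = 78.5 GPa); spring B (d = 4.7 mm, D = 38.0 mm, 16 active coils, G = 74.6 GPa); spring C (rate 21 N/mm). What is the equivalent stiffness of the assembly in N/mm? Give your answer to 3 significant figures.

38.6 N/mm

k_A = Gd⁴/(8D³N_a) = (78.5×10³)(8.3⁴)/(8·66.0³·13) = 12.46 N/mm
k_B = Gd⁴/(8D³N_a) = (74.6×10³)(4.7⁴)/(8·38.0³·16) = 5.1829 N/mm
Parallel: k_eq = 12.46 + 5.1829 + 21 = 38.643 N/mm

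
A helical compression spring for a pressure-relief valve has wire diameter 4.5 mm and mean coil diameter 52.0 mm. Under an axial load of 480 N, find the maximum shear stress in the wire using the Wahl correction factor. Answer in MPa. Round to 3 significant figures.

784 MPa

Spring index C = D/d = 52.0/4.5 = 11.5556
K_W = (4C−1)/(4C−4) + 0.615/C = 45.222/42.222 + 0.0532 = 1.1243
τ₀ = 8FD/(πd³) = 8·480·52.0/(π·4.5³) = 199680/286.28 = 697.5 MPa
τ_max = K·τ₀ = 1.1243 × 697.5 = 784.19 MPa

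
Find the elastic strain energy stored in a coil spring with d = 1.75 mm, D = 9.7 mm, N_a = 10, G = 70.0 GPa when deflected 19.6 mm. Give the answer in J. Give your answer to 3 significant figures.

1.73 J

k = Gd⁴/(8D³N_a) = (70.0×10³)(1.75⁴)/(8·9.7³·10) = 8.9918 N/mm
U = ½kδ² = 0.5 × 8.9918 × 19.6² = 1727.1 N·mm = 1.7271 J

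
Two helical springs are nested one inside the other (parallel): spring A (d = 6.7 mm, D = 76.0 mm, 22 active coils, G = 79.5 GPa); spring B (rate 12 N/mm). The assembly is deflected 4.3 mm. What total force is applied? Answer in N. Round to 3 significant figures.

k_A = Gd⁴/(8D³N_a) = (79.5×10³)(6.7⁴)/(8·76.0³·22) = 2.0735 N/mm
Parallel: k_eq = 2.0735 + 12 = 14.074 N/mm
F = k_eq·δ = 14.074·4.3 = 60.516 N

60.5 N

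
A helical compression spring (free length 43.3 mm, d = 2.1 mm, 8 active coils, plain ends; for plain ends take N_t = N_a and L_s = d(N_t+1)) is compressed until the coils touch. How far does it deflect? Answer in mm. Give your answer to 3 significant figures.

N_t = 8; L_s = 2.1·9 = 18.9 mm
δ_solid = L₀ − L_s = 43.3 − 18.9 = 24.4 mm

24.4 mm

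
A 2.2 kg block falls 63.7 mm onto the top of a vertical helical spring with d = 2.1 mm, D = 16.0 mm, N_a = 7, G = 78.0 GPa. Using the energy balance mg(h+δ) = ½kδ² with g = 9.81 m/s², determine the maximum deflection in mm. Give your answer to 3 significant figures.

23.9 mm

k = Gd⁴/(8D³N_a) = (78.0×10³)(2.1⁴)/(8·16.0³·7) = 6.6134 N/mm
W = mg = 2.2 × 9.81 = 21.582 N
½kδ² − Wδ − Wh = 0 → δ = (W + √(W² + 2kWh))/k
δ = (21.582 + √(465.78 + 18183.8))/6.6134 = (21.582 + 136.56)/6.6134 = 23.913 mm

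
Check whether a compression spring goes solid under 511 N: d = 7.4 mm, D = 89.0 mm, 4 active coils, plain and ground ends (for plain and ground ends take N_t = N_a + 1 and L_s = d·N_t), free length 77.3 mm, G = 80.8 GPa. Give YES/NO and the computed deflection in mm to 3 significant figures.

k = Gd⁴/(8D³N_a) = (80.8×10³)(7.4⁴)/(8·89.0³·4) = 10.74 N/mm
N_t = 5; L_s = 7.4·5 = 37 mm; δ_solid = L₀ − L_s = 77.3 − 37 = 40.3 mm
δ = F/k = 511/10.74 = 47.578 mm
δ ≥ δ_solid → spring goes solid

YES, δ = 47.6 mm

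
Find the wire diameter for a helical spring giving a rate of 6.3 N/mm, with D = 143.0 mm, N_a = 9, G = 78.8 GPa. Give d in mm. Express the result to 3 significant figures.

d = (8D³N_a·k / G)^(1/4) = (8·143.0³·9·6.3 / (78.8×10³))^0.25
  = (16833)^0.25 = 11.3904 mm

11.4 mm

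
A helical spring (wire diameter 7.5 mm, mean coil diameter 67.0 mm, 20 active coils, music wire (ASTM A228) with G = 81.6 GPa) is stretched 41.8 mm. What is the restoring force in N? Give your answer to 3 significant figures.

224 N

k = Gd⁴/(8D³N_a) = (81.6×10³)(7.5⁴)/(8·67.0³·20) = 5.3653 N/mm
F = k·δ = 5.3653 × 41.8 = 224.27 N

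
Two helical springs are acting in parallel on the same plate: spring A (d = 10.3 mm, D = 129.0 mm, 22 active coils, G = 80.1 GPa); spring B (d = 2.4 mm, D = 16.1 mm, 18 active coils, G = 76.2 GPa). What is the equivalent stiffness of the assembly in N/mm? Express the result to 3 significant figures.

6.59 N/mm

k_A = Gd⁴/(8D³N_a) = (80.1×10³)(10.3⁴)/(8·129.0³·22) = 2.3862 N/mm
k_B = Gd⁴/(8D³N_a) = (76.2×10³)(2.4⁴)/(8·16.1³·18) = 4.2069 N/mm
Parallel: k_eq = 2.3862 + 4.2069 = 6.593 N/mm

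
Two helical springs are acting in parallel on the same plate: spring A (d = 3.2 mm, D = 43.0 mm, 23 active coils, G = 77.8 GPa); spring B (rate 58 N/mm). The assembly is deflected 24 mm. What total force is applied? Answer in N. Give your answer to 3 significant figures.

k_A = Gd⁴/(8D³N_a) = (77.8×10³)(3.2⁴)/(8·43.0³·23) = 0.55764 N/mm
Parallel: k_eq = 0.55764 + 58 = 58.558 N/mm
F = k_eq·δ = 58.558·24 = 1405.4 N

1410 N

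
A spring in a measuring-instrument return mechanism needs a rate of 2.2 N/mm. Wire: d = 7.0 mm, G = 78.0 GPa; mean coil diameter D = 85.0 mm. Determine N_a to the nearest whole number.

17

N_a = Gd⁴/(8D³k) = (78.0×10³ × 7.0⁴)/(8 × 85.0³ × 2.2)
    = 1.87278e+08 / 1.08086e+07 = 17.33 → 17 coils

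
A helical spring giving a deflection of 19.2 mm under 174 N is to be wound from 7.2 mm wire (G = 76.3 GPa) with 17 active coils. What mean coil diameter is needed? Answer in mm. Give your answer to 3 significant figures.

Required rate k = F/δ = 174/19.2 = 9.0625 N/mm
D = (Gd⁴/(8N_a·k))^(1/3) = (76.3×10³·7.2⁴/(8·17·9.0625))^(1/3)
  = (166367)^(1/3) = 54.9991 mm

55.0 mm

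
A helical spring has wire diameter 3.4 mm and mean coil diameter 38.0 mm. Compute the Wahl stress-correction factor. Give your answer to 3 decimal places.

1.129

C = D/d = 38.0/3.4 = 11.1765
K_W = (4C−1)/(4C−4) + 0.615/C = 43.706/40.706 + 0.0550 = 1.1287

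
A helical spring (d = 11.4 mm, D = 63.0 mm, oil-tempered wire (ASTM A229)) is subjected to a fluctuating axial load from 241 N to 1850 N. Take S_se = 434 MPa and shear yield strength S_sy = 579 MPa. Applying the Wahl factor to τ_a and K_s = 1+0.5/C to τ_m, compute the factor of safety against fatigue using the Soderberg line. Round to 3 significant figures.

2.13

C = D/d = 63.0/11.4 = 5.5263; K_W = (4C−1)/(4C−4)+0.615/C = 1.2770; K_s = 1+0.5/C = 1.0905
F_a = (F_max−F_min)/2 = 804.5 N; F_m = (F_max+F_min)/2 = 1045.5 N
τ_a = K_W·8F_aD/(πd³) = 1.2770 × 87.115 = 111.24 MPa
τ_m = K_s·8F_mD/(πd³) = 1.0905 × 113.21 = 123.45 MPa
Soderberg: 1/n_f = τ_a/S_se + τ_m/S_sy = 111.24/434 + 123.45/579 = 0.25632 + 0.21322 = 0.46954
n_f = 1/0.46954 = 2.13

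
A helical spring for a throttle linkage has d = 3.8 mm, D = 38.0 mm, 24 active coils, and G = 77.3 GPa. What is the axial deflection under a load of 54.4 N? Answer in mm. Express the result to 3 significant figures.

35.6 mm

k = Gd⁴/(8D³N_a) = (77.3×10³)(3.8⁴)/(8·38.0³·24) = 1.5299 N/mm
δ = F/k = 54.4 / 1.5299 = 35.558 mm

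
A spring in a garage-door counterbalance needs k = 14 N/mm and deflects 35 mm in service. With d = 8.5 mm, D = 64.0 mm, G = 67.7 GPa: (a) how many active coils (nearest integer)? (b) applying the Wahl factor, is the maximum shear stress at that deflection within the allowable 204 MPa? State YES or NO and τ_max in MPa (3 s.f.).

N_a = Gd⁴/(8D³k) = (67.7×10³)(8.5⁴)/(8·64.0³·14) = 12.04 → N_a = 12
Actual rate k = Gd⁴/(8D³·12) = 14.043 N/mm
Working load F = kδ = 14.043·35 = 491.5 N
C = 64.0/8.5 = 7.5294; K_W = (4C−1)/(4C−4)+0.615/C = 1.1965
τ_max = K_W·8FD/(πd³) = 1.1965·130.43 = 156.07 MPa
τ_max ≤ 204 MPa → acceptable

(a) 12 coils; (b) YES, τ_max = 156 MPa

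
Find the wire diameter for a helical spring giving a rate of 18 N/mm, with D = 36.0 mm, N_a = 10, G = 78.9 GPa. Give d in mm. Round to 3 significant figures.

5.40 mm

d = (8D³N_a·k / G)^(1/4) = (8·36.0³·10·18 / (78.9×10³))^0.25
  = (851.52)^0.25 = 5.4019 mm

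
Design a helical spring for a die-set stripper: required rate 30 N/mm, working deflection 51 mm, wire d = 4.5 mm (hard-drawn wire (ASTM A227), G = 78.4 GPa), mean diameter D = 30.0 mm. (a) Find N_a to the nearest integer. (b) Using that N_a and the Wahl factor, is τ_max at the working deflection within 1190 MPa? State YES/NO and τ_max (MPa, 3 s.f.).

(a) 5 coils; (b) NO, τ_max = 1560 MPa

N_a = Gd⁴/(8D³k) = (78.4×10³)(4.5⁴)/(8·30.0³·30) = 4.961 → N_a = 5
Actual rate k = Gd⁴/(8D³·5) = 29.767 N/mm
Working load F = kδ = 29.767·51 = 1518.1 N
C = 30.0/4.5 = 6.6667; K_W = (4C−1)/(4C−4)+0.615/C = 1.2246
τ_max = K_W·8FD/(πd³) = 1.2246·1272.7 = 1558.6 MPa
τ_max > 1190 MPa → exceeds allowable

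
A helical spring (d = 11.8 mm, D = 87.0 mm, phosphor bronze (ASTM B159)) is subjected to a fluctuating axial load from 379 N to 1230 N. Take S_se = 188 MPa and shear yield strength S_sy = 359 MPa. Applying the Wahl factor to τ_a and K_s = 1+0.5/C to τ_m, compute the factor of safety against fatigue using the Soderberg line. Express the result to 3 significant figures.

1.45

C = D/d = 87.0/11.8 = 7.3729; K_W = (4C−1)/(4C−4)+0.615/C = 1.2011; K_s = 1+0.5/C = 1.0678
F_a = (F_max−F_min)/2 = 425.5 N; F_m = (F_max+F_min)/2 = 804.5 N
τ_a = K_W·8F_aD/(πd³) = 1.2011 × 57.374 = 68.912 MPa
τ_m = K_s·8F_mD/(πd³) = 1.0678 × 108.48 = 115.83 MPa
Soderberg: 1/n_f = τ_a/S_se + τ_m/S_sy = 68.912/188 + 115.83/359 = 0.36655 + 0.32266 = 0.68921
n_f = 1/0.68921 = 1.451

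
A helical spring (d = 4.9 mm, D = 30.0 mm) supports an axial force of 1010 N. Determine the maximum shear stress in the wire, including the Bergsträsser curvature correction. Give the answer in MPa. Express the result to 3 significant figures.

Spring index C = D/d = 30.0/4.9 = 6.1224
K_B = (4C+2)/(4C−3) = 26.490/21.490 = 1.2327
τ₀ = 8FD/(πd³) = 8·1010·30.0/(π·4.9³) = 242400/369.61 = 655.83 MPa
τ_max = K·τ₀ = 1.2327 × 655.83 = 808.43 MPa

808 MPa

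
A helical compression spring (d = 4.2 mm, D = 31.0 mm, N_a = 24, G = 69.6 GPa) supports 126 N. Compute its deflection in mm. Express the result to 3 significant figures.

33.3 mm

k = Gd⁴/(8D³N_a) = (69.6×10³)(4.2⁴)/(8·31.0³·24) = 3.7863 N/mm
δ = F/k = 126 / 3.7863 = 33.277 mm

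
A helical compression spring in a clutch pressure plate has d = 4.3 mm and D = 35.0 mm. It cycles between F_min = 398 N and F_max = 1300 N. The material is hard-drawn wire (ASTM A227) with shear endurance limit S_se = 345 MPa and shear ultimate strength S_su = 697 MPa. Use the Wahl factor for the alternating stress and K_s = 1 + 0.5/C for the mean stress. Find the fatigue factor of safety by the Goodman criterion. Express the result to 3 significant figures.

0.315

C = D/d = 35.0/4.3 = 8.1395; K_W = (4C−1)/(4C−4)+0.615/C = 1.1806; K_s = 1+0.5/C = 1.0614
F_a = (F_max−F_min)/2 = 451 N; F_m = (F_max+F_min)/2 = 849 N
τ_a = K_W·8F_aD/(πd³) = 1.1806 × 505.57 = 596.88 MPa
τ_m = K_s·8F_mD/(πd³) = 1.0614 × 951.72 = 1010.2 MPa
Goodman: 1/n_f = τ_a/S_se + τ_m/S_su = 596.88/345 + 1010.2/697 = 1.73008 + 1.44933 = 3.1794
n_f = 1/3.1794 = 0.3145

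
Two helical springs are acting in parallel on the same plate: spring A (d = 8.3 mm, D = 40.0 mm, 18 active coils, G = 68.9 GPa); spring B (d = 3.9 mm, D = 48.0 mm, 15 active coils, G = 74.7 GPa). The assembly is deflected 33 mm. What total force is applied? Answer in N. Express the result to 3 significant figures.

1210 N

k_A = Gd⁴/(8D³N_a) = (68.9×10³)(8.3⁴)/(8·40.0³·18) = 35.48 N/mm
k_B = Gd⁴/(8D³N_a) = (74.7×10³)(3.9⁴)/(8·48.0³·15) = 1.3022 N/mm
Parallel: k_eq = 35.48 + 1.3022 = 36.783 N/mm
F = k_eq·δ = 36.783·33 = 1213.8 N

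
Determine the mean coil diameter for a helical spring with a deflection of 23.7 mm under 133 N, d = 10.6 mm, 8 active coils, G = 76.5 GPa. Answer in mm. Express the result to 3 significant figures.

139 mm

Required rate k = F/δ = 133/23.7 = 5.6118 N/mm
D = (Gd⁴/(8N_a·k))^(1/3) = (76.5×10³·10.6⁴/(8·8·5.6118))^(1/3)
  = (2.68907e+06)^(1/3) = 139.0595 mm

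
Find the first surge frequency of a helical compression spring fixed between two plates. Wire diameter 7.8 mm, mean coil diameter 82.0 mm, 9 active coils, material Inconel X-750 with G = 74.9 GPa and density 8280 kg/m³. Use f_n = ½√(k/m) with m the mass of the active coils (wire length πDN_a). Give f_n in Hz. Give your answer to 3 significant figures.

k = Gd⁴/(8D³N_a) = (74.9×10³)(7.8⁴)/(8·82.0³·9) = 6.9837 N/mm = 6983.7 N/m
Wire length L = πDN_a = π·82.0·9 = 2318.5 mm
m = ρ·(πd²/4)·L = 8280 × 47.784×10⁻⁶ m² × 2.3185 m = 0.91731 kg
f_n = ½√(k/m) = 0.5·√(6983.7/0.91731) = 0.5·√(7613.3) = 43.627 Hz

43.6 Hz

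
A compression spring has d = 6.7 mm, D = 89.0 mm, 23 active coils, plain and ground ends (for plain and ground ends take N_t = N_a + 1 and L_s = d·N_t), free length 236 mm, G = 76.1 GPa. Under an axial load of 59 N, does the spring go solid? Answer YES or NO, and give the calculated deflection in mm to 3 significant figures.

NO, δ = 49.9 mm

k = Gd⁴/(8D³N_a) = (76.1×10³)(6.7⁴)/(8·89.0³·23) = 1.1822 N/mm
N_t = 24; L_s = 6.7·24 = 160.8 mm; δ_solid = L₀ − L_s = 236 − 160.8 = 75.2 mm
δ = F/k = 59/1.1822 = 49.906 mm
δ < δ_solid → spring does not go solid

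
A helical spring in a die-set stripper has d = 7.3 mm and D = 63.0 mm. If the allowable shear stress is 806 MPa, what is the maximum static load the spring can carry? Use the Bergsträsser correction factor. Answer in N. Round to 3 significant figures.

1690 N

C = D/d = 63.0/7.3 = 8.6301
K_B = (4C+2)/(4C−3) = 36.521/31.521 = 1.1586
τ_max = K·8FD/(πd³) → F_max = τ_allow·πd³/(8DK)
F_max = 806·π·7.3³/(8·63.0·1.1586) = 9.8504e+05/583.95 = 1686.9 N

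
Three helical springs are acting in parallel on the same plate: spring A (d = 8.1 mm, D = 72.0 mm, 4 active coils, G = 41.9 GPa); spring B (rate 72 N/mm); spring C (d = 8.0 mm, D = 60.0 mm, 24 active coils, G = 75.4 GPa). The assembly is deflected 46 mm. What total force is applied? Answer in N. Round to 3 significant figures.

4350 N

k_A = Gd⁴/(8D³N_a) = (41.9×10³)(8.1⁴)/(8·72.0³·4) = 15.101 N/mm
k_C = Gd⁴/(8D³N_a) = (75.4×10³)(8.0⁴)/(8·60.0³·24) = 7.4469 N/mm
Parallel: k_eq = 15.101 + 72 + 7.4469 = 94.548 N/mm
F = k_eq·δ = 94.548·46 = 4349.2 N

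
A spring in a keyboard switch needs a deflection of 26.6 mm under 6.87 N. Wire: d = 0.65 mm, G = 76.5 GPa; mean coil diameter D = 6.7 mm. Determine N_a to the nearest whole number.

22

Required rate k = F/δ = 6.87/26.6 = 0.25827 N/mm
N_a = Gd⁴/(8D³k) = (76.5×10³ × 0.65⁴)/(8 × 6.7³ × 0.25827)
    = 13655.7 / 621.426 = 21.97 → 22 coils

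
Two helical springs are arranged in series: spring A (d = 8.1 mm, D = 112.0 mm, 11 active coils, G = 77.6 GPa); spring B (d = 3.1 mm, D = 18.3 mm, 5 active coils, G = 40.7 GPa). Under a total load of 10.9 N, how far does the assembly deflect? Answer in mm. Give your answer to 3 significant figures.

k_A = Gd⁴/(8D³N_a) = (77.6×10³)(8.1⁴)/(8·112.0³·11) = 2.7019 N/mm
k_B = Gd⁴/(8D³N_a) = (40.7×10³)(3.1⁴)/(8·18.3³·5) = 15.333 N/mm
Series: 1/k_eq = 1/2.7019 + 1/15.333 = 0.43533; k_eq = 2.2971 N/mm
δ = F/k_eq = 10.9/2.2971 = 4.7451 mm

4.75 mm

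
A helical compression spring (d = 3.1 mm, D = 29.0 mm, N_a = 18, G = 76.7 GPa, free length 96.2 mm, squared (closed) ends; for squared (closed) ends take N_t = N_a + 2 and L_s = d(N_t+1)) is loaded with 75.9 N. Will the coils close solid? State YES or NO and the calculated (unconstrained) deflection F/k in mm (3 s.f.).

k = Gd⁴/(8D³N_a) = (76.7×10³)(3.1⁴)/(8·29.0³·18) = 2.0169 N/mm
N_t = 20; L_s = 3.1·21 = 65.1 mm; δ_solid = L₀ − L_s = 96.2 − 65.1 = 31.1 mm
δ = F/k = 75.9/2.0169 = 37.632 mm
δ ≥ δ_solid → spring goes solid

YES, δ = 37.6 mm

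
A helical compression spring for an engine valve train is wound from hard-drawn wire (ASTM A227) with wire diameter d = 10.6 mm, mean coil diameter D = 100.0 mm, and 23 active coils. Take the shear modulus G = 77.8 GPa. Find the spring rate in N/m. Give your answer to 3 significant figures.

5340 N/m

k = Gd⁴/(8D³N_a) = (77.8×10³ × 10.6⁴) / (8 × 100.0³ × 23)
  = 9.82207e+08 / 1.84e+08 = 5.3381 N/mm = 5338.1 N/m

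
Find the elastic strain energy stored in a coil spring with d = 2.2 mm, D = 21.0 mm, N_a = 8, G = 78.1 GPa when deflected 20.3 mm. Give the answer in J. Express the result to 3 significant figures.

k = Gd⁴/(8D³N_a) = (78.1×10³)(2.2⁴)/(8·21.0³·8) = 3.0868 N/mm
U = ½kδ² = 0.5 × 3.0868 × 20.3² = 636.01 N·mm = 0.63601 J

0.636 J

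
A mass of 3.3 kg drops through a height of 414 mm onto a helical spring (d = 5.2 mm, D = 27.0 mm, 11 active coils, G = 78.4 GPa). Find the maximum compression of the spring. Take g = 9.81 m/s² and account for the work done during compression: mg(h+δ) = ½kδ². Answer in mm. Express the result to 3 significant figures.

29.5 mm

k = Gd⁴/(8D³N_a) = (78.4×10³)(5.2⁴)/(8·27.0³·11) = 33.094 N/mm
W = mg = 3.3 × 9.81 = 32.373 N
½kδ² − Wδ − Wh = 0 → δ = (W + √(W² + 2kWh))/k
δ = (32.373 + √(1048 + 887092))/33.094 = (32.373 + 942.41)/33.094 = 29.455 mm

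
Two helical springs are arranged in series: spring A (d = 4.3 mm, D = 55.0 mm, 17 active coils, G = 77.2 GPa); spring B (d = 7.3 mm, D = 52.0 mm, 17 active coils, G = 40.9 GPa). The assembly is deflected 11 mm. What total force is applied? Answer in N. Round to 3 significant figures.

10.8 N

k_A = Gd⁴/(8D³N_a) = (77.2×10³)(4.3⁴)/(8·55.0³·17) = 1.1664 N/mm
k_B = Gd⁴/(8D³N_a) = (40.9×10³)(7.3⁴)/(8·52.0³·17) = 6.0739 N/mm
Series: 1/k_eq = 1/1.1664 + 1/6.0739 = 1.0219; k_eq = 0.97853 N/mm
F = k_eq·δ = 0.97853·11 = 10.764 N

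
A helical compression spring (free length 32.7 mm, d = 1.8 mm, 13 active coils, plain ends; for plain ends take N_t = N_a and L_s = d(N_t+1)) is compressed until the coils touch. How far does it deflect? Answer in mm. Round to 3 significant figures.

7.50 mm

N_t = 13; L_s = 1.8·14 = 25.2 mm
δ_solid = L₀ − L_s = 32.7 − 25.2 = 7.5 mm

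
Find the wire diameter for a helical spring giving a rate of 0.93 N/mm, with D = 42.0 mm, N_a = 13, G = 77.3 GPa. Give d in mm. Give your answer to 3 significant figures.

d = (8D³N_a·k / G)^(1/4) = (8·42.0³·13·0.93 / (77.3×10³))^0.25
  = (92.701)^0.25 = 3.1029 mm

3.10 mm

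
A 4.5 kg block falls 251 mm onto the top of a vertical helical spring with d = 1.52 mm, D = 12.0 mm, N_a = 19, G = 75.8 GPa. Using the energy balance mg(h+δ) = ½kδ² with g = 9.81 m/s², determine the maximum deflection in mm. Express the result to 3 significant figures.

k = Gd⁴/(8D³N_a) = (75.8×10³)(1.52⁴)/(8·12.0³·19) = 1.5405 N/mm
W = mg = 4.5 × 9.81 = 44.145 N
½kδ² − Wδ − Wh = 0 → δ = (W + √(W² + 2kWh))/k
δ = (44.145 + √(1948.8 + 34138.3))/1.5405 = (44.145 + 189.97)/1.5405 = 151.97 mm

152 mm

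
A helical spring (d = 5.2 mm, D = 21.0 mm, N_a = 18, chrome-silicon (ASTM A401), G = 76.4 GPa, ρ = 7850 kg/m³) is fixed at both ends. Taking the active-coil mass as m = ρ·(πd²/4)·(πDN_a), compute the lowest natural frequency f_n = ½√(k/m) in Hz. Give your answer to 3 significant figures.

k = Gd⁴/(8D³N_a) = (76.4×10³)(5.2⁴)/(8·21.0³·18) = 41.888 N/mm = 41888 N/m
Wire length L = πDN_a = π·21.0·18 = 1187.5 mm
m = ρ·(πd²/4)·L = 7850 × 21.237×10⁻⁶ m² × 1.1875 m = 0.19797 kg
f_n = ½√(k/m) = 0.5·√(41888/0.19797) = 0.5·√(2.1158e+05) = 229.99 Hz

230 Hz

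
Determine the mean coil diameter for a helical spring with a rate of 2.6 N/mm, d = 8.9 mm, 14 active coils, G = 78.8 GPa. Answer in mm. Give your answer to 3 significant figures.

119 mm

D = (Gd⁴/(8N_a·k))^(1/3) = (78.8×10³·8.9⁴/(8·14·2.6))^(1/3)
  = (1.69783e+06)^(1/3) = 119.2976 mm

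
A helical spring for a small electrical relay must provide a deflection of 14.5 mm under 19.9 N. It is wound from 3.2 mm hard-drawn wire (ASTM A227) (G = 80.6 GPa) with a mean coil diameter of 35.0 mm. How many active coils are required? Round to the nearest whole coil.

Required rate k = F/δ = 19.9/14.5 = 1.3724 N/mm
N_a = Gd⁴/(8D³k) = (80.6×10³ × 3.2⁴)/(8 × 35.0³ × 1.3724)
    = 8.45152e+06 / 470738 = 17.95 → 18 coils

18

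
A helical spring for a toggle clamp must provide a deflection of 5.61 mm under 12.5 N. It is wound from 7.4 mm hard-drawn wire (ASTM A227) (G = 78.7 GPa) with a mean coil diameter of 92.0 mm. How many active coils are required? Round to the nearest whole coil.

17

Required rate k = F/δ = 12.5/5.61 = 2.2282 N/mm
N_a = Gd⁴/(8D³k) = (78.7×10³ × 7.4⁴)/(8 × 92.0³ × 2.2282)
    = 2.35994e+08 / 1.38804e+07 = 17 → 17 coils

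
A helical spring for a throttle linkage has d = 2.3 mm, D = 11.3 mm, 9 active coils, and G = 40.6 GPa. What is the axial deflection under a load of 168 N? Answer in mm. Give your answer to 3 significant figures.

15.4 mm

k = Gd⁴/(8D³N_a) = (40.6×10³)(2.3⁴)/(8·11.3³·9) = 10.936 N/mm
δ = F/k = 168 / 10.936 = 15.362 mm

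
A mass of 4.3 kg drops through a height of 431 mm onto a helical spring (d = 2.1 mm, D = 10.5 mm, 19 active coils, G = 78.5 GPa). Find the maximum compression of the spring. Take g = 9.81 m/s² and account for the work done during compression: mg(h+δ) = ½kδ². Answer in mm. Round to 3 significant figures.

69.8 mm

k = Gd⁴/(8D³N_a) = (78.5×10³)(2.1⁴)/(8·10.5³·19) = 8.6763 N/mm
W = mg = 4.3 × 9.81 = 42.183 N
½kδ² − Wδ − Wh = 0 → δ = (W + √(W² + 2kWh))/k
δ = (42.183 + √(1779.4 + 315486))/8.6763 = (42.183 + 563.26)/8.6763 = 69.781 mm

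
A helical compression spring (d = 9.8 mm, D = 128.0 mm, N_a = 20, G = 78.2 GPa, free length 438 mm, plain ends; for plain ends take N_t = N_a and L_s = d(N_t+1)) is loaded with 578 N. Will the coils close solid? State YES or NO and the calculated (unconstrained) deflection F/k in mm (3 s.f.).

YES, δ = 269 mm

k = Gd⁴/(8D³N_a) = (78.2×10³)(9.8⁴)/(8·128.0³·20) = 2.1496 N/mm
N_t = 20; L_s = 9.8·21 = 205.8 mm; δ_solid = L₀ − L_s = 438 − 205.8 = 232.2 mm
δ = F/k = 578/2.1496 = 268.89 mm
δ ≥ δ_solid → spring goes solid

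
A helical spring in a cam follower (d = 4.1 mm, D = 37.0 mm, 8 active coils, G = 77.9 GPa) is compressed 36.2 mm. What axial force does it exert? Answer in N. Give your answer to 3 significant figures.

k = Gd⁴/(8D³N_a) = (77.9×10³)(4.1⁴)/(8·37.0³·8) = 6.7903 N/mm
F = k·δ = 6.7903 × 36.2 = 245.81 N

246 N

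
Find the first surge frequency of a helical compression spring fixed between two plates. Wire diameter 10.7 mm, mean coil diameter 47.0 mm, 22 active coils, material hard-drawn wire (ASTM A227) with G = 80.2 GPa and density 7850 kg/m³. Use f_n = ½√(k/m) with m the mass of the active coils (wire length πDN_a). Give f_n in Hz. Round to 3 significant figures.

k = Gd⁴/(8D³N_a) = (80.2×10³)(10.7⁴)/(8·47.0³·22) = 57.531 N/mm = 57531 N/m
Wire length L = πDN_a = π·47.0·22 = 3248.4 mm
m = ρ·(πd²/4)·L = 7850 × 89.92×10⁻⁶ m² × 3.2484 m = 2.293 kg
f_n = ½√(k/m) = 0.5·√(57531/2.293) = 0.5·√(25090) = 79.2 Hz

79.2 Hz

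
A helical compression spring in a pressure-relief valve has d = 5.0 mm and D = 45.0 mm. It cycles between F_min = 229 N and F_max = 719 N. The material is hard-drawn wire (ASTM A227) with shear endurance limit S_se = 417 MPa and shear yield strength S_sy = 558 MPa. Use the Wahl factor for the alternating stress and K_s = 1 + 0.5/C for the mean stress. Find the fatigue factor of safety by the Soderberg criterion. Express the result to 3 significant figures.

C = D/d = 45.0/5.0 = 9.0000; K_W = (4C−1)/(4C−4)+0.615/C = 1.1621; K_s = 1+0.5/C = 1.0556
F_a = (F_max−F_min)/2 = 245 N; F_m = (F_max+F_min)/2 = 474 N
τ_a = K_W·8F_aD/(πd³) = 1.1621 × 224.6 = 261 MPa
τ_m = K_s·8F_mD/(πd³) = 1.0556 × 434.53 = 458.67 MPa
Soderberg: 1/n_f = τ_a/S_se + τ_m/S_sy = 261/417 + 458.67/558 = 0.62591 + 0.82199 = 1.4479
n_f = 1/1.4479 = 0.6907

0.691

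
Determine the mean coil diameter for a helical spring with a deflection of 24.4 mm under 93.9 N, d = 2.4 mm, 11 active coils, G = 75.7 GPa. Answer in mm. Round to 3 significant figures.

Required rate k = F/δ = 93.9/24.4 = 3.8484 N/mm
D = (Gd⁴/(8N_a·k))^(1/3) = (75.7×10³·2.4⁴/(8·11·3.8484))^(1/3)
  = (7416.22)^(1/3) = 19.5012 mm

19.5 mm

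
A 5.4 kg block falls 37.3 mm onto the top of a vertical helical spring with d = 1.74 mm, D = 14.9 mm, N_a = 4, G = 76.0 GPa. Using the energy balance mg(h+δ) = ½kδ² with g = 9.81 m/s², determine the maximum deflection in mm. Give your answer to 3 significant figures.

k = Gd⁴/(8D³N_a) = (76.0×10³)(1.74⁴)/(8·14.9³·4) = 6.5812 N/mm
W = mg = 5.4 × 9.81 = 52.974 N
½kδ² − Wδ − Wh = 0 → δ = (W + √(W² + 2kWh))/k
δ = (52.974 + √(2806.2 + 26007.8))/6.5812 = (52.974 + 169.75)/6.5812 = 33.842 mm

33.8 mm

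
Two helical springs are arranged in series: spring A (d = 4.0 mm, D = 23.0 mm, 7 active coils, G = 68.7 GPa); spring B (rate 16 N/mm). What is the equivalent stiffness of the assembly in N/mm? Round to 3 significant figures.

9.88 N/mm

k_A = Gd⁴/(8D³N_a) = (68.7×10³)(4.0⁴)/(8·23.0³·7) = 25.812 N/mm
Series: 1/k_eq = 1/25.812 + 1/16 = 0.10124; k_eq = 9.8774 N/mm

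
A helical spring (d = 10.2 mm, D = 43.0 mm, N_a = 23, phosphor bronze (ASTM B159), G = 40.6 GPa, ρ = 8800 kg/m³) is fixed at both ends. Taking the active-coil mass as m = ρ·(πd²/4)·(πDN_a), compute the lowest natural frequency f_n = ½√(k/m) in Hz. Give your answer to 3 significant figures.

k = Gd⁴/(8D³N_a) = (40.6×10³)(10.2⁴)/(8·43.0³·23) = 30.04 N/mm = 30040 N/m
Wire length L = πDN_a = π·43.0·23 = 3107 mm
m = ρ·(πd²/4)·L = 8800 × 81.713×10⁻⁶ m² × 3.107 m = 2.2342 kg
f_n = ½√(k/m) = 0.5·√(30040/2.2342) = 0.5·√(13446) = 57.978 Hz

58.0 Hz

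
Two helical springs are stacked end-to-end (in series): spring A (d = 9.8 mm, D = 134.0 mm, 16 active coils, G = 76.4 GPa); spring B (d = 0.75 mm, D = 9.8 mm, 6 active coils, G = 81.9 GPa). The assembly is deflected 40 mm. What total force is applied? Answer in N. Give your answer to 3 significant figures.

k_A = Gd⁴/(8D³N_a) = (76.4×10³)(9.8⁴)/(8·134.0³·16) = 2.2881 N/mm
k_B = Gd⁴/(8D³N_a) = (81.9×10³)(0.75⁴)/(8·9.8³·6) = 0.5736 N/mm
Series: 1/k_eq = 1/2.2881 + 1/0.5736 = 2.1804; k_eq = 0.45863 N/mm
F = k_eq·δ = 0.45863·40 = 18.345 N

18.3 N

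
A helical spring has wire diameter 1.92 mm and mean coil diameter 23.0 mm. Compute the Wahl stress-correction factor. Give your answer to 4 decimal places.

C = D/d = 23.0/1.92 = 11.9792
K_W = (4C−1)/(4C−4) + 0.615/C = 46.917/43.917 + 0.0513 = 1.1197

1.1197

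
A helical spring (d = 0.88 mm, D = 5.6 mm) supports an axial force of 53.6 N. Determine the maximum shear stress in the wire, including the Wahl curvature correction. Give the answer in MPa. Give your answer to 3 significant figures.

Spring index C = D/d = 5.6/0.88 = 6.3636
K_W = (4C−1)/(4C−4) + 0.615/C = 24.455/21.455 + 0.0966 = 1.2365
τ₀ = 8FD/(πd³) = 8·53.6·5.6/(π·0.88³) = 2401.28/2.1409 = 1121.6 MPa
τ_max = K·τ₀ = 1.2365 × 1121.6 = 1386.9 MPa

1390 MPa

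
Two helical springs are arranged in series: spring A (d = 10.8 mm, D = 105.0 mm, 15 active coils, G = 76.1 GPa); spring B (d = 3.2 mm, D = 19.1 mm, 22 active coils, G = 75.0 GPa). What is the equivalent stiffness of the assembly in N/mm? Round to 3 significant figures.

k_A = Gd⁴/(8D³N_a) = (76.1×10³)(10.8⁴)/(8·105.0³·15) = 7.453 N/mm
k_B = Gd⁴/(8D³N_a) = (75.0×10³)(3.2⁴)/(8·19.1³·22) = 6.4128 N/mm
Series: 1/k_eq = 1/7.453 + 1/6.4128 = 0.29011; k_eq = 3.4469 N/mm

3.45 N/mm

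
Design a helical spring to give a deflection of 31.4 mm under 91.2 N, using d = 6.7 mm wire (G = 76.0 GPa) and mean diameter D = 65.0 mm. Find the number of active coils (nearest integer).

Required rate k = F/δ = 91.2/31.4 = 2.9045 N/mm
N_a = Gd⁴/(8D³k) = (76.0×10³ × 6.7⁴)/(8 × 65.0³ × 2.9045)
    = 1.53149e+08 / 6.3811e+06 = 24 → 24 coils

24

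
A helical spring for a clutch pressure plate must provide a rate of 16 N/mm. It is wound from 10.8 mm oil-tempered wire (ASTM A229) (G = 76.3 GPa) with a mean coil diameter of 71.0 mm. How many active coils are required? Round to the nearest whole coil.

23

N_a = Gd⁴/(8D³k) = (76.3×10³ × 10.8⁴)/(8 × 71.0³ × 16)
    = 1.03805e+09 / 4.58126e+07 = 22.66 → 23 coils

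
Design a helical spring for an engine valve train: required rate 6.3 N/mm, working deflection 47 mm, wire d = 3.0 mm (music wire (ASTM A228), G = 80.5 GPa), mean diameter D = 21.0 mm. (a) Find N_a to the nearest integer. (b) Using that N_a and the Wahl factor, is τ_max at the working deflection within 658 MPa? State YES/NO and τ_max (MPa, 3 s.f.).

(a) 14 coils; (b) NO, τ_max = 710 MPa

N_a = Gd⁴/(8D³k) = (80.5×10³)(3.0⁴)/(8·21.0³·6.3) = 13.97 → N_a = 14
Actual rate k = Gd⁴/(8D³·14) = 6.2864 N/mm
Working load F = kδ = 6.2864·47 = 295.46 N
C = 21.0/3.0 = 7.0000; K_W = (4C−1)/(4C−4)+0.615/C = 1.2129
τ_max = K_W·8FD/(πd³) = 1.2129·585.19 = 709.75 MPa
τ_max > 658 MPa → exceeds allowable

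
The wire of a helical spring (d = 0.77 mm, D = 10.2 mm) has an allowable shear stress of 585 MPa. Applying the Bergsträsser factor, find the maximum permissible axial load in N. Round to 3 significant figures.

9.35 N

C = D/d = 10.2/0.77 = 13.2468
K_B = (4C+2)/(4C−3) = 54.987/49.987 = 1.1000
τ_max = K·8FD/(πd³) → F_max = τ_allow·πd³/(8DK)
F_max = 585·π·0.77³/(8·10.2·1.1000) = 839.03/89.762 = 9.3473 N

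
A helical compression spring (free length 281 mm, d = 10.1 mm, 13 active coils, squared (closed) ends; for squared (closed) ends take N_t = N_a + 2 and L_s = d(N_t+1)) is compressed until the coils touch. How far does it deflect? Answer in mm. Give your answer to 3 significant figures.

N_t = 15; L_s = 10.1·16 = 161.6 mm
δ_solid = L₀ − L_s = 281 − 161.6 = 119.4 mm

119 mm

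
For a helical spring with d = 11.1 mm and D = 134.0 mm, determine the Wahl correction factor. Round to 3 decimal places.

C = D/d = 134.0/11.1 = 12.0721
K_W = (4C−1)/(4C−4) + 0.615/C = 47.288/44.288 + 0.0509 = 1.1187

1.119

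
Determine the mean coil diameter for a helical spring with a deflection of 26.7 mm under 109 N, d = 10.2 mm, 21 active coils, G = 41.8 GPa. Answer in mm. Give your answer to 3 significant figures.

Required rate k = F/δ = 109/26.7 = 4.0824 N/mm
D = (Gd⁴/(8N_a·k))^(1/3) = (41.8×10³·10.2⁴/(8·21·4.0824))^(1/3)
  = (659709)^(1/3) = 87.0531 mm

87.1 mm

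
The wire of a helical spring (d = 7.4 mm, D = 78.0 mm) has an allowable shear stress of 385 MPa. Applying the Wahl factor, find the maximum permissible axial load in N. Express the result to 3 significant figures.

C = D/d = 78.0/7.4 = 10.5405
K_W = (4C−1)/(4C−4) + 0.615/C = 41.162/38.162 + 0.0583 = 1.1370
τ_max = K·8FD/(πd³) → F_max = τ_allow·πd³/(8DK)
F_max = 385·π·7.4³/(8·78.0·1.1370) = 4.9012e+05/709.46 = 690.84 N

691 N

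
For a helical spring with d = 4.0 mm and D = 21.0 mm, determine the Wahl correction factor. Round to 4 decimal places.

1.2936

C = D/d = 21.0/4.0 = 5.2500
K_W = (4C−1)/(4C−4) + 0.615/C = 20.000/17.000 + 0.1171 = 1.2936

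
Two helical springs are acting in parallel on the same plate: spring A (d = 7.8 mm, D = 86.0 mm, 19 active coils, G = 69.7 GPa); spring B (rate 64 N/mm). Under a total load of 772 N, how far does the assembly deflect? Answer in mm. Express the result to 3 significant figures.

k_A = Gd⁴/(8D³N_a) = (69.7×10³)(7.8⁴)/(8·86.0³·19) = 2.6685 N/mm
Parallel: k_eq = 2.6685 + 64 = 66.669 N/mm
δ = F/k_eq = 772/66.669 = 11.58 mm

11.6 mm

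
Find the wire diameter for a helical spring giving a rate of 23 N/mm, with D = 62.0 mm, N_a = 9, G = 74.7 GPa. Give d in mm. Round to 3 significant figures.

d = (8D³N_a·k / G)^(1/4) = (8·62.0³·9·23 / (74.7×10³))^0.25
  = (5283.4)^0.25 = 8.5257 mm

8.53 mm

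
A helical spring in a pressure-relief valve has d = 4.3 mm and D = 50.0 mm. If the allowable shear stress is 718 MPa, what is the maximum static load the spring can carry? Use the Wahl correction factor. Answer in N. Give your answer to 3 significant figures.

399 N

C = D/d = 50.0/4.3 = 11.6279
K_W = (4C−1)/(4C−4) + 0.615/C = 45.512/42.512 + 0.0529 = 1.1235
τ_max = K·8FD/(πd³) → F_max = τ_allow·πd³/(8DK)
F_max = 718·π·4.3³/(8·50.0·1.1235) = 1.7934e+05/449.38 = 399.08 N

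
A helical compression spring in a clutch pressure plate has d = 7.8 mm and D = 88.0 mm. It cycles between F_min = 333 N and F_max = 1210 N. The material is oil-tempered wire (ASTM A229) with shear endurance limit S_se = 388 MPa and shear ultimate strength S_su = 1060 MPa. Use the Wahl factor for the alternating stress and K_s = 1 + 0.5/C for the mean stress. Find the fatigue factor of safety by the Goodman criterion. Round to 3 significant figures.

1.04

C = D/d = 88.0/7.8 = 11.2821; K_W = (4C−1)/(4C−4)+0.615/C = 1.1275; K_s = 1+0.5/C = 1.0443
F_a = (F_max−F_min)/2 = 438.5 N; F_m = (F_max+F_min)/2 = 771.5 N
τ_a = K_W·8F_aD/(πd³) = 1.1275 × 207.07 = 233.46 MPa
τ_m = K_s·8F_mD/(πd³) = 1.0443 × 364.31 = 380.46 MPa
Goodman: 1/n_f = τ_a/S_se + τ_m/S_su = 233.46/388 + 380.46/1060 = 0.60169 + 0.35892 = 0.96062
n_f = 1/0.96062 = 1.041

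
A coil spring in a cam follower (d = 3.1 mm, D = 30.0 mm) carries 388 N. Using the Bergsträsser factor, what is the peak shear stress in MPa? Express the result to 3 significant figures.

1130 MPa

Spring index C = D/d = 30.0/3.1 = 9.6774
K_B = (4C+2)/(4C−3) = 40.710/35.710 = 1.1400
τ₀ = 8FD/(πd³) = 8·388·30.0/(π·3.1³) = 93120/93.591 = 994.97 MPa
τ_max = K·τ₀ = 1.1400 × 994.97 = 1134.3 MPa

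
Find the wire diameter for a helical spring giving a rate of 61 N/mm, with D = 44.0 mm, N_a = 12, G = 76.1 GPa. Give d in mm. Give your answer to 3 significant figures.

d = (8D³N_a·k / G)^(1/4) = (8·44.0³·12·61 / (76.1×10³))^0.25
  = (6555)^0.25 = 8.9980 mm

9.00 mm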